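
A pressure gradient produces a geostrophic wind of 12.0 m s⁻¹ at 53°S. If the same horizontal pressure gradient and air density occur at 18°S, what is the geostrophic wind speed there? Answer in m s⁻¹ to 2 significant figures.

With the same pressure gradient and density, V_g ∝ 1/f ∝ 1/sin φ.
V₂ = V₁ · sin φ₁ / sin φ₂ = 12.0 × sin 53° / sin 18°
V₂ = 12.0 × 0.7986/0.3090 = 31 m s⁻¹

31 m s⁻¹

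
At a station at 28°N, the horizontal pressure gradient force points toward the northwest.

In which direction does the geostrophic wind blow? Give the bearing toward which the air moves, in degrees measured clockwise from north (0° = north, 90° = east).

The pressure-gradient force points toward the northwest (bearing 315°).
Geostrophic balance: in the Northern Hemisphere the Coriolis force deflects motion to the right, so the geostrophic wind blows 90° to the right of the pressure-gradient force (low pressure on the left).
Rotating 315° by 90° clockwise gives 045° — the wind blows toward the northeast.

045°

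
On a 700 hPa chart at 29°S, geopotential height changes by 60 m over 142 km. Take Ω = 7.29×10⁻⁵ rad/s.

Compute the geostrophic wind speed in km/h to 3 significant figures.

Coriolis parameter at 29°S:
f = 2Ω sin φ = 2 × 7.29×10⁻⁵ × sin 29° = 7.07×10⁻⁵ s⁻¹
Height gradient: |∂Z/∂n| = 60 m / 142000 m = 4.23×10⁻⁴
On a pressure surface, geostrophic balance gives V_g = (g/f)|∂Z/∂n|:
V_g = 9.81 × 4.23×10⁻⁴ / 7.07×10⁻⁵ = 58.6 m/s
Converting: 58.6 m/s × 3.6 = 211 km/h

211 km/h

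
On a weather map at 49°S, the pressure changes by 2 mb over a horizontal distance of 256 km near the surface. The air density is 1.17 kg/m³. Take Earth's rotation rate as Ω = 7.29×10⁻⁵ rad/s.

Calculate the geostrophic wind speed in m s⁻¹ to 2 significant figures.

Coriolis parameter at 49°S:
f = 2Ω sin φ = 2 × 7.29×10⁻⁵ × sin 49° = 1.10×10⁻⁴ s⁻¹
Pressure gradient: |∂P/∂n| = 200 Pa / 256000 m = 7.81×10⁻⁴ Pa/m
Geostrophic balance (pressure-gradient force = Coriolis force):
V_g = (1/(fρ)) |∂P/∂n| = 7.81×10⁻⁴ / (1.10×10⁻⁴ × 1.17) = 6.07 m/s

6.1 m s⁻¹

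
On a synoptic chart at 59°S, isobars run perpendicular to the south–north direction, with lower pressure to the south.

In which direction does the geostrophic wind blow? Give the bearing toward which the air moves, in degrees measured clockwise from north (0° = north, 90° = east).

The pressure-gradient force points toward the south (bearing 180°).
Geostrophic balance: in the Southern Hemisphere the Coriolis force deflects motion to the left, so the geostrophic wind blows 90° to the left of the pressure-gradient force (low pressure on the right).
Rotating 180° by 90° counterclockwise gives 090° — the wind blows toward the east.

090°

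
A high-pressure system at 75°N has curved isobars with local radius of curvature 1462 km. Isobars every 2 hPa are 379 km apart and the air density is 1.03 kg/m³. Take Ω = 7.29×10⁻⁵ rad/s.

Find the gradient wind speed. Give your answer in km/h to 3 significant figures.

13.3 km/h

Coriolis parameter at 75°N:
f = 2Ω sin φ = 2 × 7.29×10⁻⁵ × sin 75° = 1.41×10⁻⁴ s⁻¹
Pressure gradient: |∂P/∂n| = 200 Pa / 379000 m = 5.28×10⁻⁴ Pa/m
Geostrophic speed: V_g = |∂P/∂n|/(fρ) = 5.28×10⁻⁴/(1.41×10⁻⁴ × 1.03) = 3.64 m/s
Around a high, pressure-gradient force acts outward with centrifugal, so Coriolis balances both:
fV = (1/ρ)|∂P/∂n| + V²/R  →  V² − fR·V + fR·V_g = 0
With fR = 1.41×10⁻⁴ × 1462×10³ m = 206 m/s:
V = [fR − √((fR)² − 4 fR V_g)]/2 = [206 − √(206² − 4×206×3.64)]/2 = 3.7 m/s
Supergeostrophic (V > V_g = 3.64 m/s), as expected around a high.
Converting: 3.7 m/s × 3.6 = 13.3 km/h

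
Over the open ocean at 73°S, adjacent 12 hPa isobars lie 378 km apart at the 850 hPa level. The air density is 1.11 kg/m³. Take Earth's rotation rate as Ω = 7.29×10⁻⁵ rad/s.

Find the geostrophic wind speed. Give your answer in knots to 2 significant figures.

40 knots

Coriolis parameter at 73°S:
f = 2Ω sin φ = 2 × 7.29×10⁻⁵ × sin 73° = 1.39×10⁻⁴ s⁻¹
Pressure gradient: |∂P/∂n| = 1200 Pa / 378000 m = 3.17×10⁻³ Pa/m
Geostrophic balance (pressure-gradient force = Coriolis force):
V_g = (1/(fρ)) |∂P/∂n| = 3.17×10⁻³ / (1.39×10⁻⁴ × 1.11) = 20.5 m/s
Converting: 20.5 m/s × 1.944 = 40 knots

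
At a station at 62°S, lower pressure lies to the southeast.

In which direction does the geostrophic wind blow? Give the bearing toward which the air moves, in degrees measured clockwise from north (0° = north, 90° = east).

045°

The pressure-gradient force points toward the southeast (bearing 135°).
Geostrophic balance: in the Southern Hemisphere the Coriolis force deflects motion to the left, so the geostrophic wind blows 90° to the left of the pressure-gradient force (low pressure on the right).
Rotating 135° by 90° counterclockwise gives 045° — the wind blows toward the northeast.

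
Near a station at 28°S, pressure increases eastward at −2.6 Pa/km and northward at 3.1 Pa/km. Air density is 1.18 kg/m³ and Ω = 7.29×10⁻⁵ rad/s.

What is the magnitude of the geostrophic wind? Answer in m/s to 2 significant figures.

Coriolis parameter at 28°S:
f = 2Ω sin φ = 2 × 7.29×10⁻⁵ × sin 28° = 6.84×10⁻⁵ s⁻¹
In the Southern Hemisphere f is negative: f = −6.84×10⁻⁵ s⁻¹.
Component geostrophic relations (x east, y north):
u_g = −(1/(fρ)) ∂P/∂y,  v_g = (1/(fρ)) ∂P/∂x
u_g = −(3.1×10⁻³)/(−6.84×10⁻⁵ × 1.18) = 38.4 m/s;  v_g = (−2.6×10⁻³)/(−6.84×10⁻⁵ × 1.18) = 32.2 m/s
|V_g| = √(u_g² + v_g²) = 50.1 m/s

50 m/s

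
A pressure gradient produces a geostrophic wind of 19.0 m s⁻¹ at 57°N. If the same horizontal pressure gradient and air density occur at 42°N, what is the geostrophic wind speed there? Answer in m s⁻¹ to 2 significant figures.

24 m s⁻¹

With the same pressure gradient and density, V_g ∝ 1/f ∝ 1/sin φ.
V₂ = V₁ · sin φ₁ / sin φ₂ = 19.0 × sin 57° / sin 42°
V₂ = 19.0 × 0.8387/0.6691 = 24 m s⁻¹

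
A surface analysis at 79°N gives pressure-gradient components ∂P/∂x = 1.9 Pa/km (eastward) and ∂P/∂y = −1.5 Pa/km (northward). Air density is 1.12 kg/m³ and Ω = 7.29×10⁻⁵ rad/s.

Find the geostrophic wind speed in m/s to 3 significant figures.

15.1 m/s

Coriolis parameter at 79°N:
f = 2Ω sin φ = 2 × 7.29×10⁻⁵ × sin 79° = 1.43×10⁻⁴ s⁻¹
Component geostrophic relations (x east, y north):
u_g = −(1/(fρ)) ∂P/∂y,  v_g = (1/(fρ)) ∂P/∂x
u_g = −(−1.5×10⁻³)/(1.43×10⁻⁴ × 1.12) = 9.36 m/s;  v_g = (1.9×10⁻³)/(1.43×10⁻⁴ × 1.12) = 11.9 m/s
|V_g| = √(u_g² + v_g²) = 15.1 m/s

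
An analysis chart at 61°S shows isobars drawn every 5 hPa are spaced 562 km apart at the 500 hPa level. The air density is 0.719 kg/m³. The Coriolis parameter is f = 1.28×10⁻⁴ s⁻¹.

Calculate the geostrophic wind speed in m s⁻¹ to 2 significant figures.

9.7 m s⁻¹

Pressure gradient: |∂P/∂n| = 500 Pa / 562000 m = 8.90×10⁻⁴ Pa/m
Geostrophic balance (pressure-gradient force = Coriolis force):
V_g = (1/(fρ)) |∂P/∂n| = 8.90×10⁻⁴ / (1.28×10⁻⁴ × 0.719) = 9.67 m/s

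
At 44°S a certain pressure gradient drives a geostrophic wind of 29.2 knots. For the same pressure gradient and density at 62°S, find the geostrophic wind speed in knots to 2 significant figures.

23 knots

With the same pressure gradient and density, V_g ∝ 1/f ∝ 1/sin φ.
V₂ = V₁ · sin φ₁ / sin φ₂ = 29.2 × sin 44° / sin 62°
V₂ = 29.2 × 0.6947/0.8829 = 23 knots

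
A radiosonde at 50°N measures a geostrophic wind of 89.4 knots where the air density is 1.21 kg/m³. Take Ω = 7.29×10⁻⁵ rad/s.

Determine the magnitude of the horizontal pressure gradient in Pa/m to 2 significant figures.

6.2×10⁻³ Pa/m

Coriolis parameter at 50°N:
f = 2Ω sin φ = 2 × 7.29×10⁻⁵ × sin 50° = 1.12×10⁻⁴ s⁻¹
Wind speed in SI: 89.4 knots = 46.0 m/s
Geostrophic balance rearranged: |∂P/∂n| = f ρ V_g
|∂P/∂n| = 1.12×10⁻⁴ × 1.21 × 46.0 = 6.22×10⁻³ Pa/m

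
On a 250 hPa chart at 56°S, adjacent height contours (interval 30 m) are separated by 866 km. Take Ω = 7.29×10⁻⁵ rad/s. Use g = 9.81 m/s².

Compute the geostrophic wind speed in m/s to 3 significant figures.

2.81 m/s

Coriolis parameter at 56°S:
f = 2Ω sin φ = 2 × 7.29×10⁻⁵ × sin 56° = 1.21×10⁻⁴ s⁻¹
Height gradient: |∂Z/∂n| = 30 m / 866000 m = 3.46×10⁻⁵
On a pressure surface, geostrophic balance gives V_g = (g/f)|∂Z/∂n|:
V_g = 9.81 × 3.46×10⁻⁵ / 1.21×10⁻⁴ = 2.81 m/s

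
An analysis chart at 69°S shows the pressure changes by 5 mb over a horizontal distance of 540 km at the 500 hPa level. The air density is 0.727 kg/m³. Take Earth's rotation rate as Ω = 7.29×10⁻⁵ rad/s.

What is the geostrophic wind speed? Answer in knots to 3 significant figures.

18.2 knots

Coriolis parameter at 69°S:
f = 2Ω sin φ = 2 × 7.29×10⁻⁵ × sin 69° = 1.36×10⁻⁴ s⁻¹
Pressure gradient: |∂P/∂n| = 500 Pa / 540000 m = 9.26×10⁻⁴ Pa/m
Geostrophic balance (pressure-gradient force = Coriolis force):
V_g = (1/(fρ)) |∂P/∂n| = 9.26×10⁻⁴ / (1.36×10⁻⁴ × 0.727) = 9.36 m/s
Converting: 9.36 m/s × 1.944 = 18.2 knots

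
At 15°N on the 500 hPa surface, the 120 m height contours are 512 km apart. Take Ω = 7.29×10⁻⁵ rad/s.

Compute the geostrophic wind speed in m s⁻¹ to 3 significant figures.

Coriolis parameter at 15°N:
f = 2Ω sin φ = 2 × 7.29×10⁻⁵ × sin 15° = 3.77×10⁻⁵ s⁻¹
Height gradient: |∂Z/∂n| = 120 m / 512000 m = 2.34×10⁻⁴
On a pressure surface, geostrophic balance gives V_g = (g/f)|∂Z/∂n|:
V_g = 9.81 × 2.34×10⁻⁴ / 3.77×10⁻⁵ = 60.9 m/s

60.9 m s⁻¹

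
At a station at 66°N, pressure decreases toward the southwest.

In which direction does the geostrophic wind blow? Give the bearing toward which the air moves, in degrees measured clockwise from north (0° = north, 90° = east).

315°

The pressure-gradient force points toward the southwest (bearing 225°).
Geostrophic balance: in the Northern Hemisphere the Coriolis force deflects motion to the right, so the geostrophic wind blows 90° to the right of the pressure-gradient force (low pressure on the left).
Rotating 225° by 90° clockwise gives 315° — the wind blows toward the northwest.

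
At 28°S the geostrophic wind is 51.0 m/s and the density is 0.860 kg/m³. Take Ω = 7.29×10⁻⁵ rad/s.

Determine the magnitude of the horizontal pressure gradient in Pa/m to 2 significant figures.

Coriolis parameter at 28°S:
f = 2Ω sin φ = 2 × 7.29×10⁻⁵ × sin 28° = 6.84×10⁻⁵ s⁻¹
Geostrophic balance rearranged: |∂P/∂n| = f ρ V_g
|∂P/∂n| = 6.84×10⁻⁵ × 0.860 × 51.0 = 3.00×10⁻³ Pa/m

3.0×10⁻³ Pa/m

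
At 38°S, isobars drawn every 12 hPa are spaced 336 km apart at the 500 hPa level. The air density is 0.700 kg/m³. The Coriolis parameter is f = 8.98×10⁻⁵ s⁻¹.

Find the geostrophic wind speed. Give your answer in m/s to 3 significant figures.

56.8 m/s

Pressure gradient: |∂P/∂n| = 1200 Pa / 336000 m = 3.57×10⁻³ Pa/m
Geostrophic balance (pressure-gradient force = Coriolis force):
V_g = (1/(fρ)) |∂P/∂n| = 3.57×10⁻³ / (8.98×10⁻⁵ × 0.700) = 56.8 m/s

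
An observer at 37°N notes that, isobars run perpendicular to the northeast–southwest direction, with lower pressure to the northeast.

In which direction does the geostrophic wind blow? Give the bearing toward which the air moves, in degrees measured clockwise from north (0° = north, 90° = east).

135°

The pressure-gradient force points toward the northeast (bearing 045°).
Geostrophic balance: in the Northern Hemisphere the Coriolis force deflects motion to the right, so the geostrophic wind blows 90° to the right of the pressure-gradient force (low pressure on the left).
Rotating 045° by 90° clockwise gives 135° — the wind blows toward the southeast.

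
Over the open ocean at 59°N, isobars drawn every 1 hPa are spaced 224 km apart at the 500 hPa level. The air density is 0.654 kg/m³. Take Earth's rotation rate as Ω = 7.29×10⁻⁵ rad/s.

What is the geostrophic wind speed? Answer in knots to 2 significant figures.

11 knots

Coriolis parameter at 59°N:
f = 2Ω sin φ = 2 × 7.29×10⁻⁵ × sin 59° = 1.25×10⁻⁴ s⁻¹
Pressure gradient: |∂P/∂n| = 100 Pa / 224000 m = 4.46×10⁻⁴ Pa/m
Geostrophic balance (pressure-gradient force = Coriolis force):
V_g = (1/(fρ)) |∂P/∂n| = 4.46×10⁻⁴ / (1.25×10⁻⁴ × 0.654) = 5.46 m/s
Converting: 5.46 m/s × 1.944 = 11 knots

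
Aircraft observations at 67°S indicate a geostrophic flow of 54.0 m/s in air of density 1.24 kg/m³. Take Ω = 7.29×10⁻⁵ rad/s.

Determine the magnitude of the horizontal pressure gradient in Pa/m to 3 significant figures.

Coriolis parameter at 67°S:
f = 2Ω sin φ = 2 × 7.29×10⁻⁵ × sin 67° = 1.34×10⁻⁴ s⁻¹
Geostrophic balance rearranged: |∂P/∂n| = f ρ V_g
|∂P/∂n| = 1.34×10⁻⁴ × 1.24 × 54.0 = 8.99×10⁻³ Pa/m

8.99×10⁻³ Pa/m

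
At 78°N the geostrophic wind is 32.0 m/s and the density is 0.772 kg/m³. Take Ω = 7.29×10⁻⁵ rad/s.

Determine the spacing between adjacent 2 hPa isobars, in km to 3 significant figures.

Coriolis parameter at 78°N:
f = 2Ω sin φ = 2 × 7.29×10⁻⁵ × sin 78° = 1.43×10⁻⁴ s⁻¹
Geostrophic balance rearranged: |∂P/∂n| = f ρ V_g
|∂P/∂n| = 1.43×10⁻⁴ × 0.772 × 32.0 = 3.52×10⁻³ Pa/m
Isobar spacing: Δn = ΔP/|∂P/∂n| = 200 Pa / 3.52×10⁻³ Pa/m = 56768 m ≈ 56.8 km

56.8 km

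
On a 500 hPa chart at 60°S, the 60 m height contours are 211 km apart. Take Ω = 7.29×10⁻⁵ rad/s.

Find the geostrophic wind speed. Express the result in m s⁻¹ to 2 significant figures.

Coriolis parameter at 60°S:
f = 2Ω sin φ = 2 × 7.29×10⁻⁵ × sin 60° = 1.26×10⁻⁴ s⁻¹
Height gradient: |∂Z/∂n| = 60 m / 211000 m = 2.84×10⁻⁴
On a pressure surface, geostrophic balance gives V_g = (g/f)|∂Z/∂n|:
V_g = 9.81 × 2.84×10⁻⁴ / 1.26×10⁻⁴ = 22.1 m/s

22 m s⁻¹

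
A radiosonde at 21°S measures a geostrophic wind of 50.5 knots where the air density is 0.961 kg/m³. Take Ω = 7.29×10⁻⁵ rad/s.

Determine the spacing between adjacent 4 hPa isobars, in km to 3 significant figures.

Coriolis parameter at 21°S:
f = 2Ω sin φ = 2 × 7.29×10⁻⁵ × sin 21° = 5.23×10⁻⁵ s⁻¹
Wind speed in SI: 50.5 knots = 26.0 m/s
Geostrophic balance rearranged: |∂P/∂n| = f ρ V_g
|∂P/∂n| = 5.23×10⁻⁵ × 0.961 × 26.0 = 1.30×10⁻³ Pa/m
Isobar spacing: Δn = ΔP/|∂P/∂n| = 400 Pa / 1.30×10⁻³ Pa/m = 306634 m ≈ 307 km

307 km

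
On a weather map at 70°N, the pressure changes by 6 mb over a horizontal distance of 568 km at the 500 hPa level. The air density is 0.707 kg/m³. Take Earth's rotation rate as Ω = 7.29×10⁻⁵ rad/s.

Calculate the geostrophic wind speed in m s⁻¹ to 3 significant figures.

10.9 m s⁻¹

Coriolis parameter at 70°N:
f = 2Ω sin φ = 2 × 7.29×10⁻⁵ × sin 70° = 1.37×10⁻⁴ s⁻¹
Pressure gradient: |∂P/∂n| = 600 Pa / 568000 m = 1.06×10⁻³ Pa/m
Geostrophic balance (pressure-gradient force = Coriolis force):
V_g = (1/(fρ)) |∂P/∂n| = 1.06×10⁻³ / (1.37×10⁻⁴ × 0.707) = 10.9 m/s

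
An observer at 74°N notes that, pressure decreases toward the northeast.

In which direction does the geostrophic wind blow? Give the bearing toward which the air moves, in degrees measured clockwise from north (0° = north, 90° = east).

135°

The pressure-gradient force points toward the northeast (bearing 045°).
Geostrophic balance: in the Northern Hemisphere the Coriolis force deflects motion to the right, so the geostrophic wind blows 90° to the right of the pressure-gradient force (low pressure on the left).
Rotating 045° by 90° clockwise gives 135° — the wind blows toward the southeast.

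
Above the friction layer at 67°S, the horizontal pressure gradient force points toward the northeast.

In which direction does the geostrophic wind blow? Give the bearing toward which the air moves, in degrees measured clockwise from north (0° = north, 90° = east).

The pressure-gradient force points toward the northeast (bearing 045°).
Geostrophic balance: in the Southern Hemisphere the Coriolis force deflects motion to the left, so the geostrophic wind blows 90° to the left of the pressure-gradient force (low pressure on the right).
Rotating 045° by 90° counterclockwise gives 315° — the wind blows toward the northwest.

315°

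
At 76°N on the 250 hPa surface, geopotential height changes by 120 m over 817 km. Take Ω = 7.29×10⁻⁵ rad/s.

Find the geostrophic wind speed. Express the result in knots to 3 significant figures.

19.8 knots

Coriolis parameter at 76°N:
f = 2Ω sin φ = 2 × 7.29×10⁻⁵ × sin 76° = 1.41×10⁻⁴ s⁻¹
Height gradient: |∂Z/∂n| = 120 m / 817000 m = 1.47×10⁻⁴
On a pressure surface, geostrophic balance gives V_g = (g/f)|∂Z/∂n|:
V_g = 9.81 × 1.47×10⁻⁴ / 1.41×10⁻⁴ = 10.2 m/s
Converting: 10.2 m/s × 1.944 = 19.8 knots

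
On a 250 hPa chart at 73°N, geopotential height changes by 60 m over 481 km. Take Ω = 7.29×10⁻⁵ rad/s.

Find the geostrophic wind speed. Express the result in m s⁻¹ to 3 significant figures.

Coriolis parameter at 73°N:
f = 2Ω sin φ = 2 × 7.29×10⁻⁵ × sin 73° = 1.39×10⁻⁴ s⁻¹
Height gradient: |∂Z/∂n| = 60 m / 481000 m = 1.25×10⁻⁴
On a pressure surface, geostrophic balance gives V_g = (g/f)|∂Z/∂n|:
V_g = 9.81 × 1.25×10⁻⁴ / 1.39×10⁻⁴ = 8.78 m/s

8.78 m s⁻¹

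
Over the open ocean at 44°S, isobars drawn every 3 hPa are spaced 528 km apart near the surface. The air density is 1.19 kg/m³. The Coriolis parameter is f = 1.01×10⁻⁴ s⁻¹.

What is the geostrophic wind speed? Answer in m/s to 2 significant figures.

4.7 m/s

Pressure gradient: |∂P/∂n| = 300 Pa / 528000 m = 5.68×10⁻⁴ Pa/m
Geostrophic balance (pressure-gradient force = Coriolis force):
V_g = (1/(fρ)) |∂P/∂n| = 5.68×10⁻⁴ / (1.01×10⁻⁴ × 1.19) = 4.73 m/s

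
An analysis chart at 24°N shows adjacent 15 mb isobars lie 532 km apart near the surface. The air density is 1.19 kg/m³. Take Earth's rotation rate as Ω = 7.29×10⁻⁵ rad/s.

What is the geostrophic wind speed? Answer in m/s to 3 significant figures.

Coriolis parameter at 24°N:
f = 2Ω sin φ = 2 × 7.29×10⁻⁵ × sin 24° = 5.93×10⁻⁵ s⁻¹
Pressure gradient: |∂P/∂n| = 1500 Pa / 532000 m = 2.82×10⁻³ Pa/m
Geostrophic balance (pressure-gradient force = Coriolis force):
V_g = (1/(fρ)) |∂P/∂n| = 2.82×10⁻³ / (5.93×10⁻⁵ × 1.19) = 40.0 m/s

40.0 m/s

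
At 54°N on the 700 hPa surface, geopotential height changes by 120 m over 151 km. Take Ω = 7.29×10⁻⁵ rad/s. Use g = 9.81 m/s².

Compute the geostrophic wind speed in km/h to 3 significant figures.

238 km/h

Coriolis parameter at 54°N:
f = 2Ω sin φ = 2 × 7.29×10⁻⁵ × sin 54° = 1.18×10⁻⁴ s⁻¹
Height gradient: |∂Z/∂n| = 120 m / 151000 m = 7.95×10⁻⁴
On a pressure surface, geostrophic balance gives V_g = (g/f)|∂Z/∂n|:
V_g = 9.81 × 7.95×10⁻⁴ / 1.18×10⁻⁴ = 66.1 m/s
Converting: 66.1 m/s × 3.6 = 238 km/h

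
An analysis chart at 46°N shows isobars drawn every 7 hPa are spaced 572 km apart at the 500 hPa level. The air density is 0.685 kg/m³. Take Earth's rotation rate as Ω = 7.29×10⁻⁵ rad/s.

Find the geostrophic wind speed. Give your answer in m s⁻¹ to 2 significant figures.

Coriolis parameter at 46°N:
f = 2Ω sin φ = 2 × 7.29×10⁻⁵ × sin 46° = 1.05×10⁻⁴ s⁻¹
Pressure gradient: |∂P/∂n| = 700 Pa / 572000 m = 1.22×10⁻³ Pa/m
Geostrophic balance (pressure-gradient force = Coriolis force):
V_g = (1/(fρ)) |∂P/∂n| = 1.22×10⁻³ / (1.05×10⁻⁴ × 0.685) = 17.0 m/s

17 m s⁻¹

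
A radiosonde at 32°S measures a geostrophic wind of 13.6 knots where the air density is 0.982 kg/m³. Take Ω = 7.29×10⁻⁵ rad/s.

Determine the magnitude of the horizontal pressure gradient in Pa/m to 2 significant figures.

Coriolis parameter at 32°S:
f = 2Ω sin φ = 2 × 7.29×10⁻⁵ × sin 32° = 7.73×10⁻⁵ s⁻¹
Wind speed in SI: 13.6 knots = 7.00 m/s
Geostrophic balance rearranged: |∂P/∂n| = f ρ V_g
|∂P/∂n| = 7.73×10⁻⁵ × 0.982 × 7.00 = 5.31×10⁻⁴ Pa/m

5.3×10⁻⁴ Pa/m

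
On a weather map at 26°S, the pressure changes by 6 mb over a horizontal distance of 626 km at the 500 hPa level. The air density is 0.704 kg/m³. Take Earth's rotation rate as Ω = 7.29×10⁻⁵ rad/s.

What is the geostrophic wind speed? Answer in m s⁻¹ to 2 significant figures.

21 m s⁻¹

Coriolis parameter at 26°S:
f = 2Ω sin φ = 2 × 7.29×10⁻⁵ × sin 26° = 6.39×10⁻⁵ s⁻¹
Pressure gradient: |∂P/∂n| = 600 Pa / 626000 m = 9.58×10⁻⁴ Pa/m
Geostrophic balance (pressure-gradient force = Coriolis force):
V_g = (1/(fρ)) |∂P/∂n| = 9.58×10⁻⁴ / (6.39×10⁻⁵ × 0.704) = 21.3 m/s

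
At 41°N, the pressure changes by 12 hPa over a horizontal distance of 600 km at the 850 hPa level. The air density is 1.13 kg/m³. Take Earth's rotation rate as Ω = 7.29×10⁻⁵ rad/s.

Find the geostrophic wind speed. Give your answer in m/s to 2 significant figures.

19 m/s

Coriolis parameter at 41°N:
f = 2Ω sin φ = 2 × 7.29×10⁻⁵ × sin 41° = 9.57×10⁻⁵ s⁻¹
Pressure gradient: |∂P/∂n| = 1200 Pa / 600000 m = 2.00×10⁻³ Pa/m
Geostrophic balance (pressure-gradient force = Coriolis force):
V_g = (1/(fρ)) |∂P/∂n| = 2.00×10⁻³ / (9.57×10⁻⁵ × 1.13) = 18.5 m/s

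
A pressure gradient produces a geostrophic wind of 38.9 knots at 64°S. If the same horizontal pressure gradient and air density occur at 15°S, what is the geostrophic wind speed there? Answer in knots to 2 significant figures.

140 knots

With the same pressure gradient and density, V_g ∝ 1/f ∝ 1/sin φ.
V₂ = V₁ · sin φ₁ / sin φ₂ = 38.9 × sin 64° / sin 15°
V₂ = 38.9 × 0.8988/0.2588 = 140 knots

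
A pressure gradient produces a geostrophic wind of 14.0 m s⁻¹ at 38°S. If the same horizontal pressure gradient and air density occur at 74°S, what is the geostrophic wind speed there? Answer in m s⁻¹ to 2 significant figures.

With the same pressure gradient and density, V_g ∝ 1/f ∝ 1/sin φ.
V₂ = V₁ · sin φ₁ / sin φ₂ = 14.0 × sin 38° / sin 74°
V₂ = 14.0 × 0.6157/0.9613 = 9.0 m s⁻¹

9.0 m s⁻¹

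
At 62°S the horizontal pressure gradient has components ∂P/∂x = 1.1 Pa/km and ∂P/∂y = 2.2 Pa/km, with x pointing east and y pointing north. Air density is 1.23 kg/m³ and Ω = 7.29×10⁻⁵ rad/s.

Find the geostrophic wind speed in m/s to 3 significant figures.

Coriolis parameter at 62°S:
f = 2Ω sin φ = 2 × 7.29×10⁻⁵ × sin 62° = 1.29×10⁻⁴ s⁻¹
In the Southern Hemisphere f is negative: f = −1.29×10⁻⁴ s⁻¹.
Component geostrophic relations (x east, y north):
u_g = −(1/(fρ)) ∂P/∂y,  v_g = (1/(fρ)) ∂P/∂x
u_g = −(2.2×10⁻³)/(−1.29×10⁻⁴ × 1.23) = 13.9 m/s;  v_g = (1.1×10⁻³)/(−1.29×10⁻⁴ × 1.23) = −6.95 m/s
|V_g| = √(u_g² + v_g²) = 15.5 m/s

15.5 m/s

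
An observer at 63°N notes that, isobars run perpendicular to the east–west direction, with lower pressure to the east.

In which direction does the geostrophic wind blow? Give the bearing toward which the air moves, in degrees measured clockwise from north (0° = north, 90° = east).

The pressure-gradient force points toward the east (bearing 090°).
Geostrophic balance: in the Northern Hemisphere the Coriolis force deflects motion to the right, so the geostrophic wind blows 90° to the right of the pressure-gradient force (low pressure on the left).
Rotating 090° by 90° clockwise gives 180° — the wind blows toward the south.

180°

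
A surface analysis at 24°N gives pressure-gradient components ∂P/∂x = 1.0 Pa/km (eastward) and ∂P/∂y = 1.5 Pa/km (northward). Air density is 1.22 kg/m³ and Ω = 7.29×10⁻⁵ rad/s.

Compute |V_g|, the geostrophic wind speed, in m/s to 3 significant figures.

Coriolis parameter at 24°N:
f = 2Ω sin φ = 2 × 7.29×10⁻⁵ × sin 24° = 5.93×10⁻⁵ s⁻¹
Component geostrophic relations (x east, y north):
u_g = −(1/(fρ)) ∂P/∂y,  v_g = (1/(fρ)) ∂P/∂x
u_g = −(1.5×10⁻³)/(5.93×10⁻⁵ × 1.22) = −20.7 m/s;  v_g = (1.0×10⁻³)/(5.93×10⁻⁵ × 1.22) = 13.8 m/s
|V_g| = √(u_g² + v_g²) = 24.9 m/s

24.9 m/s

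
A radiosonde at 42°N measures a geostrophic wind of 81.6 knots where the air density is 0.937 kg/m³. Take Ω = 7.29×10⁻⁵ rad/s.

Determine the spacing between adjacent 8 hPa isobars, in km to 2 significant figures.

Coriolis parameter at 42°N:
f = 2Ω sin φ = 2 × 7.29×10⁻⁵ × sin 42° = 9.76×10⁻⁵ s⁻¹
Wind speed in SI: 81.6 knots = 42.0 m/s
Geostrophic balance rearranged: |∂P/∂n| = f ρ V_g
|∂P/∂n| = 9.76×10⁻⁵ × 0.937 × 42.0 = 3.84×10⁻³ Pa/m
Isobar spacing: Δn = ΔP/|∂P/∂n| = 800 Pa / 3.84×10⁻³ Pa/m = 208475 m ≈ 210 km

210 km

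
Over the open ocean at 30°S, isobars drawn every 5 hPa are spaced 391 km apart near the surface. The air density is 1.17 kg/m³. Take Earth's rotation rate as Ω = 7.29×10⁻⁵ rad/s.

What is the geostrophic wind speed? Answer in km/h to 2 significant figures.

Coriolis parameter at 30°S:
f = 2Ω sin φ = 2 × 7.29×10⁻⁵ × sin 30° = 7.29×10⁻⁵ s⁻¹
Pressure gradient: |∂P/∂n| = 500 Pa / 391000 m = 1.28×10⁻³ Pa/m
Geostrophic balance (pressure-gradient force = Coriolis force):
V_g = (1/(fρ)) |∂P/∂n| = 1.28×10⁻³ / (7.29×10⁻⁵ × 1.17) = 15.0 m/s
Converting: 15.0 m/s × 3.6 = 54 km/h

54 km/h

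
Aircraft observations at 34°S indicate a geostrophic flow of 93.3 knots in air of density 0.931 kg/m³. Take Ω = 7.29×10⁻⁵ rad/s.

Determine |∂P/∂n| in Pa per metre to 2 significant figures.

3.6×10⁻³ Pa/m

Coriolis parameter at 34°S:
f = 2Ω sin φ = 2 × 7.29×10⁻⁵ × sin 34° = 8.15×10⁻⁵ s⁻¹
Wind speed in SI: 93.3 knots = 48.0 m/s
Geostrophic balance rearranged: |∂P/∂n| = f ρ V_g
|∂P/∂n| = 8.15×10⁻⁵ × 0.931 × 48.0 = 3.64×10⁻³ Pa/m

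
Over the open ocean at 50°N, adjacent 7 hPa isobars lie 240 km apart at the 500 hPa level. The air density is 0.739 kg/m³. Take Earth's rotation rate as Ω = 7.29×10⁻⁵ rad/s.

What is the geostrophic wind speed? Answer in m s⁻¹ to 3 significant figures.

35.3 m s⁻¹

Coriolis parameter at 50°N:
f = 2Ω sin φ = 2 × 7.29×10⁻⁵ × sin 50° = 1.12×10⁻⁴ s⁻¹
Pressure gradient: |∂P/∂n| = 700 Pa / 240000 m = 2.92×10⁻³ Pa/m
Geostrophic balance (pressure-gradient force = Coriolis force):
V_g = (1/(fρ)) |∂P/∂n| = 2.92×10⁻³ / (1.12×10⁻⁴ × 0.739) = 35.3 m/s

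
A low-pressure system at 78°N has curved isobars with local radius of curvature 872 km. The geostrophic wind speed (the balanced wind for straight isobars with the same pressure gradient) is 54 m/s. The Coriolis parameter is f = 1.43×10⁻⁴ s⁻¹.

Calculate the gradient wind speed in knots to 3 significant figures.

79.1 knots

Around a low, centrifugal force acts outward with Coriolis, so pressure-gradient force balances both:
(1/ρ)|∂P/∂n| = fV + V²/R  →  V² + fR·V − fR·V_g = 0
With fR = 1.43×10⁻⁴ × 872×10³ m = 125 m/s:
V = [−fR + √((fR)² + 4 fR V_g)]/2 = [−125 + √(125² + 4×125×54)]/2 = 40.7 m/s
Subgeostrophic (V < V_g = 54 m/s), as expected around a low.
Converting: 40.7 m/s × 1.944 = 79.1 knots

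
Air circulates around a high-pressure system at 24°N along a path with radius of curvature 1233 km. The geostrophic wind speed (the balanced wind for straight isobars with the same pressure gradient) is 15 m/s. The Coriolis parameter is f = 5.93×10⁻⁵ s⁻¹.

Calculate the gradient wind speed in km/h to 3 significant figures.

Around a high, pressure-gradient force acts outward with centrifugal, so Coriolis balances both:
fV = (1/ρ)|∂P/∂n| + V²/R  →  V² − fR·V + fR·V_g = 0
With fR = 5.93×10⁻⁵ × 1233×10³ m = 73.1 m/s:
V = [fR − √((fR)² − 4 fR V_g)]/2 = [73.1 − √(73.1² − 4×73.1×15)]/2 = 21.1 m/s
Supergeostrophic (V > V_g = 15 m/s), as expected around a high.
Converting: 21.1 m/s × 3.6 = 75.9 km/h

75.9 km/h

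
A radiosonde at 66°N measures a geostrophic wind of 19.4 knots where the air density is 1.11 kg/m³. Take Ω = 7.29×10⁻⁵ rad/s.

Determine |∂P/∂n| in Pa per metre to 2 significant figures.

Coriolis parameter at 66°N:
f = 2Ω sin φ = 2 × 7.29×10⁻⁵ × sin 66° = 1.33×10⁻⁴ s⁻¹
Wind speed in SI: 19.4 knots = 9.98 m/s
Geostrophic balance rearranged: |∂P/∂n| = f ρ V_g
|∂P/∂n| = 1.33×10⁻⁴ × 1.11 × 9.98 = 1.48×10⁻³ Pa/m

1.5×10⁻³ Pa/m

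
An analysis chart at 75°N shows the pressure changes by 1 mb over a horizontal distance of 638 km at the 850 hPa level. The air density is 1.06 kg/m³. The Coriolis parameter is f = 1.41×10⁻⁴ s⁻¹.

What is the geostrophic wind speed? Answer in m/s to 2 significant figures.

1.0 m/s

Pressure gradient: |∂P/∂n| = 100 Pa / 638000 m = 1.57×10⁻⁴ Pa/m
Geostrophic balance (pressure-gradient force = Coriolis force):
V_g = (1/(fρ)) |∂P/∂n| = 1.57×10⁻⁴ / (1.41×10⁻⁴ × 1.06) = 1.05 m/s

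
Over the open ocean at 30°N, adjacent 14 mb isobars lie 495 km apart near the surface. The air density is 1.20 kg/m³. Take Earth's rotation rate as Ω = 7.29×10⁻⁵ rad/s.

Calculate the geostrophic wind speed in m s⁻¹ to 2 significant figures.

32 m s⁻¹

Coriolis parameter at 30°N:
f = 2Ω sin φ = 2 × 7.29×10⁻⁵ × sin 30° = 7.29×10⁻⁵ s⁻¹
Pressure gradient: |∂P/∂n| = 1400 Pa / 495000 m = 2.83×10⁻³ Pa/m
Geostrophic balance (pressure-gradient force = Coriolis force):
V_g = (1/(fρ)) |∂P/∂n| = 2.83×10⁻³ / (7.29×10⁻⁵ × 1.20) = 32.3 m/s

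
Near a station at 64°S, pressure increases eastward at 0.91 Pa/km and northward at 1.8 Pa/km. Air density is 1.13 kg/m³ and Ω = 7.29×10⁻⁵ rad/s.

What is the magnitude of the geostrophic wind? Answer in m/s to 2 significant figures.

Coriolis parameter at 64°S:
f = 2Ω sin φ = 2 × 7.29×10⁻⁵ × sin 64° = 1.31×10⁻⁴ s⁻¹
In the Southern Hemisphere f is negative: f = −1.31×10⁻⁴ s⁻¹.
Component geostrophic relations (x east, y north):
u_g = −(1/(fρ)) ∂P/∂y,  v_g = (1/(fρ)) ∂P/∂x
u_g = −(1.8×10⁻³)/(−1.31×10⁻⁴ × 1.13) = 12.2 m/s;  v_g = (0.91×10⁻³)/(−1.31×10⁻⁴ × 1.13) = −6.15 m/s
|V_g| = √(u_g² + v_g²) = 13.6 m/s

14 m/s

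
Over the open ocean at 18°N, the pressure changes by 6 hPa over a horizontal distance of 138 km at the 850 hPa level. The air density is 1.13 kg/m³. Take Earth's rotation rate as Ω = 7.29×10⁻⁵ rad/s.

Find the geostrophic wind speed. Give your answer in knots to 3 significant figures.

166 knots

Coriolis parameter at 18°N:
f = 2Ω sin φ = 2 × 7.29×10⁻⁵ × sin 18° = 4.51×10⁻⁵ s⁻¹
Pressure gradient: |∂P/∂n| = 600 Pa / 138000 m = 4.35×10⁻³ Pa/m
Geostrophic balance (pressure-gradient force = Coriolis force):
V_g = (1/(fρ)) |∂P/∂n| = 4.35×10⁻³ / (4.51×10⁻⁵ × 1.13) = 85.4 m/s
Converting: 85.4 m/s × 1.944 = 166 knots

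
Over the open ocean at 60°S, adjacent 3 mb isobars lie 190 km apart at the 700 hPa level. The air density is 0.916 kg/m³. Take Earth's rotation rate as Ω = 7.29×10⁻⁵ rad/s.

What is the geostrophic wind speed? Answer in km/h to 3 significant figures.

Coriolis parameter at 60°S:
f = 2Ω sin φ = 2 × 7.29×10⁻⁵ × sin 60° = 1.26×10⁻⁴ s⁻¹
Pressure gradient: |∂P/∂n| = 300 Pa / 190000 m = 1.58×10⁻³ Pa/m
Geostrophic balance (pressure-gradient force = Coriolis force):
V_g = (1/(fρ)) |∂P/∂n| = 1.58×10⁻³ / (1.26×10⁻⁴ × 0.916) = 13.7 m/s
Converting: 13.7 m/s × 3.6 = 49.1 km/h

49.1 km/h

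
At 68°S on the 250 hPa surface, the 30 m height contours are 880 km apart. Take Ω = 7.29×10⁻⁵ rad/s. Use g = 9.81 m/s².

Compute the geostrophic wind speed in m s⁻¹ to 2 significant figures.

Coriolis parameter at 68°S:
f = 2Ω sin φ = 2 × 7.29×10⁻⁵ × sin 68° = 1.35×10⁻⁴ s⁻¹
Height gradient: |∂Z/∂n| = 30 m / 880000 m = 3.41×10⁻⁵
On a pressure surface, geostrophic balance gives V_g = (g/f)|∂Z/∂n|:
V_g = 9.81 × 3.41×10⁻⁵ / 1.35×10⁻⁴ = 2.47 m/s

2.5 m s⁻¹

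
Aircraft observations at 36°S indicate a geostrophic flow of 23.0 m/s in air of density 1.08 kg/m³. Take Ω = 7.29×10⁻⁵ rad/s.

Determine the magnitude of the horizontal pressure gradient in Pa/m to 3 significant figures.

Coriolis parameter at 36°S:
f = 2Ω sin φ = 2 × 7.29×10⁻⁵ × sin 36° = 8.57×10⁻⁵ s⁻¹
Geostrophic balance rearranged: |∂P/∂n| = f ρ V_g
|∂P/∂n| = 8.57×10⁻⁵ × 1.08 × 23.0 = 2.13×10⁻³ Pa/m

2.13×10⁻³ Pa/m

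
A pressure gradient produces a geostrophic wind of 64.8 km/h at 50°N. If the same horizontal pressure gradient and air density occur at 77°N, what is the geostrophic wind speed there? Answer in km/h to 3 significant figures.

50.9 km/h

With the same pressure gradient and density, V_g ∝ 1/f ∝ 1/sin φ.
V₂ = V₁ · sin φ₁ / sin φ₂ = 64.8 × sin 50° / sin 77°
V₂ = 64.8 × 0.7660/0.9744 = 50.9 km/h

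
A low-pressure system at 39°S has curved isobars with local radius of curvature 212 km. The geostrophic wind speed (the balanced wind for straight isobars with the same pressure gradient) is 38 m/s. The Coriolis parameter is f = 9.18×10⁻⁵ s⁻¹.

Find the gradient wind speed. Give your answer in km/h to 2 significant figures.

69 km/h

Around a low, centrifugal force acts outward with Coriolis, so pressure-gradient force balances both:
(1/ρ)|∂P/∂n| = fV + V²/R  →  V² + fR·V − fR·V_g = 0
With fR = 9.18×10⁻⁵ × 212×10³ m = 19.5 m/s:
V = [−fR + √((fR)² + 4 fR V_g)]/2 = [−19.5 + √(19.5² + 4×19.5×38)]/2 = 19.2 m/s
Subgeostrophic (V < V_g = 38 m/s), as expected around a low.
Converting: 19.2 m/s × 3.6 = 69 km/h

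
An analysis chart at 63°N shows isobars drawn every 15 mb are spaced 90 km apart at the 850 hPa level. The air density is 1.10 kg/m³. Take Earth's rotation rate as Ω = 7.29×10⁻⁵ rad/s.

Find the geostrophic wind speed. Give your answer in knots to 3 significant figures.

227 knots

Coriolis parameter at 63°N:
f = 2Ω sin φ = 2 × 7.29×10⁻⁵ × sin 63° = 1.30×10⁻⁴ s⁻¹
Pressure gradient: |∂P/∂n| = 1500 Pa / 90000 m = 1.67×10⁻² Pa/m
Geostrophic balance (pressure-gradient force = Coriolis force):
V_g = (1/(fρ)) |∂P/∂n| = 1.67×10⁻² / (1.30×10⁻⁴ × 1.10) = 117 m/s
Converting: 117 m/s × 1.944 = 227 knots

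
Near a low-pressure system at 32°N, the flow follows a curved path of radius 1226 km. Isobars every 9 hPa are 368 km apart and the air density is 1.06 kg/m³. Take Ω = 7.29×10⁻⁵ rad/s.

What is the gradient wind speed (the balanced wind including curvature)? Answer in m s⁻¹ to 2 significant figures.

24 m s⁻¹

Coriolis parameter at 32°N:
f = 2Ω sin φ = 2 × 7.29×10⁻⁵ × sin 32° = 7.73×10⁻⁵ s⁻¹
Pressure gradient: |∂P/∂n| = 900 Pa / 368000 m = 2.45×10⁻³ Pa/m
Geostrophic speed: V_g = |∂P/∂n|/(fρ) = 2.45×10⁻³/(7.73×10⁻⁵ × 1.06) = 29.9 m/s
Around a low, centrifugal force acts outward with Coriolis, so pressure-gradient force balances both:
(1/ρ)|∂P/∂n| = fV + V²/R  →  V² + fR·V − fR·V_g = 0
With fR = 7.73×10⁻⁵ × 1226×10³ m = 94.7 m/s:
V = [−fR + √((fR)² + 4 fR V_g)]/2 = [−94.7 + √(94.7² + 4×94.7×29.9)]/2 = 23.9 m/s
Subgeostrophic (V < V_g = 29.9 m/s), as expected around a low.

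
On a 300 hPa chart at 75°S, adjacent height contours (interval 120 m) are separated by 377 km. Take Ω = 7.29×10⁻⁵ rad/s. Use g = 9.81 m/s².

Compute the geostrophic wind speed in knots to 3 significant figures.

43.1 knots

Coriolis parameter at 75°S:
f = 2Ω sin φ = 2 × 7.29×10⁻⁵ × sin 75° = 1.41×10⁻⁴ s⁻¹
Height gradient: |∂Z/∂n| = 120 m / 377000 m = 3.18×10⁻⁴
On a pressure surface, geostrophic balance gives V_g = (g/f)|∂Z/∂n|:
V_g = 9.81 × 3.18×10⁻⁴ / 1.41×10⁻⁴ = 22.2 m/s
Converting: 22.2 m/s × 1.944 = 43.1 knots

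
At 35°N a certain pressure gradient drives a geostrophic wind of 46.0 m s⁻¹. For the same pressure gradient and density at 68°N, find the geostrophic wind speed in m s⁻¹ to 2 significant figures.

28 m s⁻¹

With the same pressure gradient and density, V_g ∝ 1/f ∝ 1/sin φ.
V₂ = V₁ · sin φ₁ / sin φ₂ = 46.0 × sin 35° / sin 68°
V₂ = 46.0 × 0.5736/0.9272 = 28 m s⁻¹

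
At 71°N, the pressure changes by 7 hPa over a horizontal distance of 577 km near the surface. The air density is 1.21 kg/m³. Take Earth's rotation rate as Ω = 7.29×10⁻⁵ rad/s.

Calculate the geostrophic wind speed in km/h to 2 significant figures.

Coriolis parameter at 71°N:
f = 2Ω sin φ = 2 × 7.29×10⁻⁵ × sin 71° = 1.38×10⁻⁴ s⁻¹
Pressure gradient: |∂P/∂n| = 700 Pa / 577000 m = 1.21×10⁻³ Pa/m
Geostrophic balance (pressure-gradient force = Coriolis force):
V_g = (1/(fρ)) |∂P/∂n| = 1.21×10⁻³ / (1.38×10⁻⁴ × 1.21) = 7.27 m/s
Converting: 7.27 m/s × 3.6 = 26 km/h

26 km/h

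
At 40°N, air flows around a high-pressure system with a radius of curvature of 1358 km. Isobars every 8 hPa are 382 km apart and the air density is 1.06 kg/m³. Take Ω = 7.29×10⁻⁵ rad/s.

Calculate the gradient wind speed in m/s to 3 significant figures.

Coriolis parameter at 40°N:
f = 2Ω sin φ = 2 × 7.29×10⁻⁵ × sin 40° = 9.37×10⁻⁵ s⁻¹
Pressure gradient: |∂P/∂n| = 800 Pa / 382000 m = 2.09×10⁻³ Pa/m
Geostrophic speed: V_g = |∂P/∂n|/(fρ) = 2.09×10⁻³/(9.37×10⁻⁵ × 1.06) = 21.1 m/s
Around a high, pressure-gradient force acts outward with centrifugal, so Coriolis balances both:
fV = (1/ρ)|∂P/∂n| + V²/R  →  V² − fR·V + fR·V_g = 0
With fR = 9.37×10⁻⁵ × 1358×10³ m = 127 m/s:
V = [fR − √((fR)² − 4 fR V_g)]/2 = [127 − √(127² − 4×127×21.1)]/2 = 26.7 m/s
Supergeostrophic (V > V_g = 21.1 m/s), as expected around a high.

26.7 m/s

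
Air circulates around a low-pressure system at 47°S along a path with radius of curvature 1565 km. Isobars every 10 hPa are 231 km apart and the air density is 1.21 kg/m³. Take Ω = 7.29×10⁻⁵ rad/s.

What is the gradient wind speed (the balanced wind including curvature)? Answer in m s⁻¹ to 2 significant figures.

29 m s⁻¹

Coriolis parameter at 47°S:
f = 2Ω sin φ = 2 × 7.29×10⁻⁵ × sin 47° = 1.07×10⁻⁴ s⁻¹
Pressure gradient: |∂P/∂n| = 1000 Pa / 231000 m = 4.33×10⁻³ Pa/m
Geostrophic speed: V_g = |∂P/∂n|/(fρ) = 4.33×10⁻³/(1.07×10⁻⁴ × 1.21) = 33.6 m/s
Around a low, centrifugal force acts outward with Coriolis, so pressure-gradient force balances both:
(1/ρ)|∂P/∂n| = fV + V²/R  →  V² + fR·V − fR·V_g = 0
With fR = 1.07×10⁻⁴ × 1565×10³ m = 167 m/s:
V = [−fR + √((fR)² + 4 fR V_g)]/2 = [−167 + √(167² + 4×167×33.6)]/2 = 28.6 m/s
Subgeostrophic (V < V_g = 33.6 m/s), as expected around a low.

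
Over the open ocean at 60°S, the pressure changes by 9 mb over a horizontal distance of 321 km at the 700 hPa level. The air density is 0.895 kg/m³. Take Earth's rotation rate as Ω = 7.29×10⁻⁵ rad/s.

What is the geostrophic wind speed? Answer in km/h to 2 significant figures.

Coriolis parameter at 60°S:
f = 2Ω sin φ = 2 × 7.29×10⁻⁵ × sin 60° = 1.26×10⁻⁴ s⁻¹
Pressure gradient: |∂P/∂n| = 900 Pa / 321000 m = 2.80×10⁻³ Pa/m
Geostrophic balance (pressure-gradient force = Coriolis force):
V_g = (1/(fρ)) |∂P/∂n| = 2.80×10⁻³ / (1.26×10⁻⁴ × 0.895) = 24.8 m/s
Converting: 24.8 m/s × 3.6 = 89 km/h

89 km/h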